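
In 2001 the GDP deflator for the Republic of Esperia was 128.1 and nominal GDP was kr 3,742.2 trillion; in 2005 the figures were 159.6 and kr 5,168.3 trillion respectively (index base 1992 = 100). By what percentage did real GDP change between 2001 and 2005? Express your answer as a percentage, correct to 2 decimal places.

Deflate each year: 2001 → 3742.2/1.281 = 2921.31; 2005 → 5168.3/1.596 = 3238.28.
So real GDP changed by 3238.28/2921.31 − 1 = 0.1085, i.e. 10.85%.

10.85%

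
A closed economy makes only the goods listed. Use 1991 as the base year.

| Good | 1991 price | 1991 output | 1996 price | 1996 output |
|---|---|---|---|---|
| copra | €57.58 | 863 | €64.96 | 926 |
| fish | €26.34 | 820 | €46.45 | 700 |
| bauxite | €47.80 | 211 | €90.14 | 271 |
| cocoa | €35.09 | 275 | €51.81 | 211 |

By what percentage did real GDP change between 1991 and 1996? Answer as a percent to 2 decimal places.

Real GDP 1991 = Nominal GDP 1991 = 57.58·863 + 26.34·820 + 47.80·211 + 35.09·275 = 91025.89.
Real GDP 1996 (at 1991 prices) = 57.58·926 + 26.34·700 + 47.80·271 + 35.09·211 = 92114.87.
Real growth = 92114.87/91025.89 − 1 = 0.0120.

1.20%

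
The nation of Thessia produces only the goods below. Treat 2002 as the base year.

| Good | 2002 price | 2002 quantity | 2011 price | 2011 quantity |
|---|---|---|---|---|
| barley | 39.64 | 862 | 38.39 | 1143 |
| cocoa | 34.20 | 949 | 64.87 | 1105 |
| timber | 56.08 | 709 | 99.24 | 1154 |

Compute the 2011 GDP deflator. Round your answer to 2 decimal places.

Nominal GDP 2011 = 38.39·1143 + 64.87·1105 + 99.24·1154 = 230084.08.
Real GDP 2011 (at 2002 prices) = 39.64·1143 + 34.20·1105 + 56.08·1154 = 147815.84.
Deflator = Nominal/Real × 100 = 230084.08/147815.84 × 100 = 155.656.

155.66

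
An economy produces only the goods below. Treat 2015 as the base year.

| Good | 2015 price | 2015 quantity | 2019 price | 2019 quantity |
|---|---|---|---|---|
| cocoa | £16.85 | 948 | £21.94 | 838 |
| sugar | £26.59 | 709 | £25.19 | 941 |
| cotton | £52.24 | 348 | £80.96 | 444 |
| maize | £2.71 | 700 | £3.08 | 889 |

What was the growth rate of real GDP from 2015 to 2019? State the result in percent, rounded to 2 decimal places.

Real GDP 2015 = Nominal GDP 2015 = 16.85·948 + 26.59·709 + 52.24·348 + 2.71·700 = 54902.63.
Real GDP 2019 (at 2015 prices) = 16.85·838 + 26.59·941 + 52.24·444 + 2.71·889 = 64745.24.
Real growth = 64745.24/54902.63 − 1 = 0.1793.

17.93%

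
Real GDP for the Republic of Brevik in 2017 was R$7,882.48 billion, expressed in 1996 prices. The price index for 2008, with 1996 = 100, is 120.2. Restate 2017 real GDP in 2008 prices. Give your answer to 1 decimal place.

R$9,474.7 billion

Real GDP in 2008 prices = Real GDP in 1996 prices × (P_2008/P_1996) = 7882.48 × 1.202 = 9474.74.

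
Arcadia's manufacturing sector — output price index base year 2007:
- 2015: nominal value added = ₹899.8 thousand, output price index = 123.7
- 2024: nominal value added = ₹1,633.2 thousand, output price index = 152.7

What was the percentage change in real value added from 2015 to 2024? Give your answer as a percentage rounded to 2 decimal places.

Deflate each year: 2015 → 899.8/1.237 = 727.41; 2024 → 1633.2/1.527 = 1069.55.
So real value added changed by 1069.55/727.41 − 1 = 0.4704, i.e. 47.04%.

47.04%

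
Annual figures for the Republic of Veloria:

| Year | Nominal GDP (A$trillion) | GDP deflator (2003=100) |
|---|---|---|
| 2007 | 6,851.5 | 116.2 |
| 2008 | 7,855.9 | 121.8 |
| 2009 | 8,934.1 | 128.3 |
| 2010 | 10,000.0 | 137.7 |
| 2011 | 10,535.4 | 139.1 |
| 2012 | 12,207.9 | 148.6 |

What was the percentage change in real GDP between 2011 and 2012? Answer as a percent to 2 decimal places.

Real GDP 2011 = 10535.4/1.391 = 7573.98.
Real GDP 2012 = 12207.9/1.486 = 8215.28.
Change = 8215.28/7573.98 − 1 = 0.0847.

8.47%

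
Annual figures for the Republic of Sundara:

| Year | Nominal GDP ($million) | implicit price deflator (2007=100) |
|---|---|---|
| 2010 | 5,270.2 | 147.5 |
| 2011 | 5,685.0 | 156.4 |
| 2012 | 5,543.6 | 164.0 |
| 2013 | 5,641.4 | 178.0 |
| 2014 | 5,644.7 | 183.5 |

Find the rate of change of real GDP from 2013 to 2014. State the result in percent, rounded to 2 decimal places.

Real GDP 2013 = 5641.4/1.780 = 3169.33.
Real GDP 2014 = 5644.7/1.835 = 3076.13.
Change = 3076.13/3169.33 − 1 = -0.0294.

-2.94%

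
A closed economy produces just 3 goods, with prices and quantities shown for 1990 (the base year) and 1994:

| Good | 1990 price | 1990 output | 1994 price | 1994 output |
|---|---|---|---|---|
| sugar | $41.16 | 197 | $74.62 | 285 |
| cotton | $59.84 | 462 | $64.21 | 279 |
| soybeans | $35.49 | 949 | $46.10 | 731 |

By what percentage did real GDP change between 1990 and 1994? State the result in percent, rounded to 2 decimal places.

-21.70%

Real GDP 1990 = Nominal GDP 1990 = 41.16·197 + 59.84·462 + 35.49·949 = 69434.61.
Real GDP 1994 (at 1990 prices) = 41.16·285 + 59.84·279 + 35.49·731 = 54369.15.
Real growth = 54369.15/69434.61 − 1 = -0.2170.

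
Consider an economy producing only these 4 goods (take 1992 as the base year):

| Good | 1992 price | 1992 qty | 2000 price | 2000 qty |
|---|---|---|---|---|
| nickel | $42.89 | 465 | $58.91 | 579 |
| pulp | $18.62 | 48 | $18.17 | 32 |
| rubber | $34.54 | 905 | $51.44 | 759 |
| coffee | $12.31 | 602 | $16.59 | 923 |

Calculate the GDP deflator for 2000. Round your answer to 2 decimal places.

Nominal GDP 2000 = 58.91·579 + 18.17·32 + 51.44·759 + 16.59·923 = 89045.86.
Real GDP 2000 (at 1992 prices) = 42.89·579 + 18.62·32 + 34.54·759 + 12.31·923 = 63007.14.
Deflator = Nominal/Real × 100 = 89045.86/63007.14 × 100 = 141.327.

141.33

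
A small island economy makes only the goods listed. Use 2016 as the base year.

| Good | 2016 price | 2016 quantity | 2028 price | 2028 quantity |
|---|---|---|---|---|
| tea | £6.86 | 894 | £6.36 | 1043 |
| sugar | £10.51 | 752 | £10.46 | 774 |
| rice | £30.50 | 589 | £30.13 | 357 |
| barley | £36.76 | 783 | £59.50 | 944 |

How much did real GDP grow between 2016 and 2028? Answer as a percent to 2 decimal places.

0.16%

Real GDP 2016 = Nominal GDP 2016 = 6.86·894 + 10.51·752 + 30.50·589 + 36.76·783 = 60783.94.
Real GDP 2028 (at 2016 prices) = 6.86·1043 + 10.51·774 + 30.50·357 + 36.76·944 = 60879.66.
Real growth = 60879.66/60783.94 − 1 = 0.0016.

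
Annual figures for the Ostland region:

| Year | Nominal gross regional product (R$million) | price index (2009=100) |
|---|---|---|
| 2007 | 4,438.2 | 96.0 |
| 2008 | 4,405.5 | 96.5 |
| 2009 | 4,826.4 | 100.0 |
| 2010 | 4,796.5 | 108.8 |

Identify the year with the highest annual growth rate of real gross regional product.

2008: real = 4405.5/0.965 = 4565.28; growth vs 2007 (4623.13) = -1.25%.
2009: real = 4826.4/1.000 = 4826.40; growth vs 2008 (4565.28) = 5.72%.
2010: real = 4796.5/1.088 = 4408.55; growth vs 2009 (4826.40) = -8.66%.

2009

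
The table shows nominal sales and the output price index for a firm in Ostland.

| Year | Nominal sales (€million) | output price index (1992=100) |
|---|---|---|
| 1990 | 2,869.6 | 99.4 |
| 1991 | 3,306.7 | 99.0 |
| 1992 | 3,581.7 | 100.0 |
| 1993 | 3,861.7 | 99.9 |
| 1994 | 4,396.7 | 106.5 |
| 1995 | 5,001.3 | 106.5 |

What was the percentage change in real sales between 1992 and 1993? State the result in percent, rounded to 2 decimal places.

7.93%

Real sales 1992 = 3581.7/1.000 = 3581.70.
Real sales 1993 = 3861.7/0.999 = 3865.57.
Change = 3865.57/3581.70 − 1 = 0.0793.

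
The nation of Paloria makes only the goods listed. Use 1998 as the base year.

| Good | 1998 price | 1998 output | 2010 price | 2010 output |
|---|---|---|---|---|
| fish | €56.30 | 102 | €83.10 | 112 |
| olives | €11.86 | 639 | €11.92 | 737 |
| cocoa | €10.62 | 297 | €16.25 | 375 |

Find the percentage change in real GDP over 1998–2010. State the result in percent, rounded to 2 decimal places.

Real GDP 1998 = Nominal GDP 1998 = 56.30·102 + 11.86·639 + 10.62·297 = 16475.28.
Real GDP 2010 (at 1998 prices) = 56.30·112 + 11.86·737 + 10.62·375 = 19028.92.
Real growth = 19028.92/16475.28 − 1 = 0.1550.

15.50%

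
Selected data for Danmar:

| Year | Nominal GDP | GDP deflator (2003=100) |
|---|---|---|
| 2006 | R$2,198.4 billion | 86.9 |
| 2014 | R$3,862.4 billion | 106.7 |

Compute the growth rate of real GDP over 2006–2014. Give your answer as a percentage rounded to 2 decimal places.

43.09%

Real GDP 2006 = 2198.4 / 0.869 = 2529.80.
Real GDP 2014 = 3862.4 / 1.067 = 3619.87.
Real growth = 3619.87 / 2529.80 − 1 = 0.4309.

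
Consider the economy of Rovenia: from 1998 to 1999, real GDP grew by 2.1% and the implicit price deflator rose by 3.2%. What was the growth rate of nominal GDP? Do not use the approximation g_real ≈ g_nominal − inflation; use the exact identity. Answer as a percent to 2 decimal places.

5.37%

(1 + g_nom) = (1 + g_real)(1 + π) = 1.0210 × 1.0320 = 1.05367.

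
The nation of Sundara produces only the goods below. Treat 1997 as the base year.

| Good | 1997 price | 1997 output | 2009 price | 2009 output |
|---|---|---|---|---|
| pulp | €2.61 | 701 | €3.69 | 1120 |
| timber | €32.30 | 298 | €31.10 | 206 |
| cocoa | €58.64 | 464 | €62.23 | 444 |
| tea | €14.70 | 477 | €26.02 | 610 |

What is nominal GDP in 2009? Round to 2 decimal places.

€54041.72

Nominal GDP 2009 = Σ (p_2009 × q_2009) = 3.69·1120 + 31.10·206 + 62.23·444 + 26.02·610 = 54041.72.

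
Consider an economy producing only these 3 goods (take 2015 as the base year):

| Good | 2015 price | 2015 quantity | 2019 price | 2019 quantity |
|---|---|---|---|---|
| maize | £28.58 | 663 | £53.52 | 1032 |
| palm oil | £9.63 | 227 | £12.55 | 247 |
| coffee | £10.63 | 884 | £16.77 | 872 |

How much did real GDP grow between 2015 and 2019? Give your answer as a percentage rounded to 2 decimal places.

Real GDP 2015 = Nominal GDP 2015 = 28.58·663 + 9.63·227 + 10.63·884 = 30531.47.
Real GDP 2019 (at 2015 prices) = 28.58·1032 + 9.63·247 + 10.63·872 = 41142.53.
Real growth = 41142.53/30531.47 − 1 = 0.3475.

34.75%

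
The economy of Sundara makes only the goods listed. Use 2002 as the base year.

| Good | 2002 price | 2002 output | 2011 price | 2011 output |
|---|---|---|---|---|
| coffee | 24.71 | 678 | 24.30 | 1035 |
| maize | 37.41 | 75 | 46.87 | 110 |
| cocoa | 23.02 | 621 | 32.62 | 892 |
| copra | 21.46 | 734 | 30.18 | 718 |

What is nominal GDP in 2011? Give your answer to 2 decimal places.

81072.48

Nominal GDP 2011 = Σ (p_2011 × q_2011) = 24.30·1035 + 46.87·110 + 32.62·892 + 30.18·718 = 81072.48.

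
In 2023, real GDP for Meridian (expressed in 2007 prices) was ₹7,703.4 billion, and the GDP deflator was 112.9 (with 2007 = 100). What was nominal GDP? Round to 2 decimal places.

₹8,697.14 billion

Nominal GDP = Real × (GDP deflator/100) = 7703.4 × 1.129 = 8697.14.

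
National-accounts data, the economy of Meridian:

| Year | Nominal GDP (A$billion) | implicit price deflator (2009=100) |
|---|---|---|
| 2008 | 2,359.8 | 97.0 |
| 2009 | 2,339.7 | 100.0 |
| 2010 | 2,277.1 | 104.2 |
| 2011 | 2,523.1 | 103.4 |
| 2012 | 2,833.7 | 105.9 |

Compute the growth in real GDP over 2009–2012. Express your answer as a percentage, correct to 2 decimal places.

14.37%

Real GDP 2009 = 2339.7/1.000 = 2339.70.
Real GDP 2012 = 2833.7/1.059 = 2675.83.
Change = 2675.83/2339.70 − 1 = 0.1437.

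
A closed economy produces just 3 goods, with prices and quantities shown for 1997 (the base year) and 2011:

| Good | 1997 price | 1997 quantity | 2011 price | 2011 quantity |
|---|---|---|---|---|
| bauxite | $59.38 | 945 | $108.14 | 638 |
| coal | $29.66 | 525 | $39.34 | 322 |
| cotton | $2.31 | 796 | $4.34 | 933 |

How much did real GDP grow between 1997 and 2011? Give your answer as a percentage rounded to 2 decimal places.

Real GDP 1997 = Nominal GDP 1997 = 59.38·945 + 29.66·525 + 2.31·796 = 73524.36.
Real GDP 2011 (at 1997 prices) = 59.38·638 + 29.66·322 + 2.31·933 = 49590.19.
Real growth = 49590.19/73524.36 − 1 = -0.3255.

-32.55%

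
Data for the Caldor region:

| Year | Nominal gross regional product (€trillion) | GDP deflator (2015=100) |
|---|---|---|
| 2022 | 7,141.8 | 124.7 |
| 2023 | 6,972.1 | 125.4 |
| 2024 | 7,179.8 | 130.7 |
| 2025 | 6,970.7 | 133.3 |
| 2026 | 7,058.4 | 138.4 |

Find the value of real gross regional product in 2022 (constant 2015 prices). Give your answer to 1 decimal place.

€5,727.2 trillion

Real gross regional product 2022 = 7141.8 / 1.247 = 5727.19.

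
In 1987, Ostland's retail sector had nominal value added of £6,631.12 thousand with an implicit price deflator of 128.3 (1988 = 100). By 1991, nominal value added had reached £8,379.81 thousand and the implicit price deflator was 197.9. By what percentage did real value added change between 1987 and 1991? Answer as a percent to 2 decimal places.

-18.07%

Deflate each year: 1987 → 6631.12/1.283 = 5168.45; 1991 → 8379.81/1.979 = 4234.37.
So real value added changed by 4234.37/5168.45 − 1 = -0.1807, i.e. -18.07%.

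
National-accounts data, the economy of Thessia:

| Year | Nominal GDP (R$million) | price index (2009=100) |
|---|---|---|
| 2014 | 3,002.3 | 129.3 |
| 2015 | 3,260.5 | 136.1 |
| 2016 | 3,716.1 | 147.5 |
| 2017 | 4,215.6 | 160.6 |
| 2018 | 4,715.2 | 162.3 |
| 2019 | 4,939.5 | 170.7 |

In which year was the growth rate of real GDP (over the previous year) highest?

2015: real = 3260.5/1.361 = 2395.66; growth vs 2014 (2321.96) = 3.17%.
2016: real = 3716.1/1.475 = 2519.39; growth vs 2015 (2395.66) = 5.16%.
2017: real = 4215.6/1.606 = 2624.91; growth vs 2016 (2519.39) = 4.19%.
2018: real = 4715.2/1.623 = 2905.24; growth vs 2017 (2624.91) = 10.68%.
2019: real = 4939.5/1.707 = 2893.67; growth vs 2018 (2905.24) = -0.40%.

2018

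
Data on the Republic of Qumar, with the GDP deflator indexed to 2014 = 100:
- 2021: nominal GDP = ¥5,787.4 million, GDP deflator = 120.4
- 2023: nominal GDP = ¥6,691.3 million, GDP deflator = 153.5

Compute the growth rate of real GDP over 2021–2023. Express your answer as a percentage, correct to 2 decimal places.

-9.31%

Real GDP 2021 = 5787.4 / 1.204 = 4806.81.
Real GDP 2023 = 6691.3 / 1.535 = 4359.15.
Real growth = 4359.15 / 4806.81 − 1 = -0.0931.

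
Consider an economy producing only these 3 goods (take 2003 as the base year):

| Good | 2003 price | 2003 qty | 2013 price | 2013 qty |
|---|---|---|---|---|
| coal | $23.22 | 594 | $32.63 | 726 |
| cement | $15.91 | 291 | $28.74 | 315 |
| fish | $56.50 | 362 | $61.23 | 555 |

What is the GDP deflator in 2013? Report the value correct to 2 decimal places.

Nominal GDP 2013 = 32.63·726 + 28.74·315 + 61.23·555 = 66725.13.
Real GDP 2013 (at 2003 prices) = 23.22·726 + 15.91·315 + 56.50·555 = 53226.87.
Deflator = Nominal/Real × 100 = 66725.13/53226.87 × 100 = 125.360.

125.36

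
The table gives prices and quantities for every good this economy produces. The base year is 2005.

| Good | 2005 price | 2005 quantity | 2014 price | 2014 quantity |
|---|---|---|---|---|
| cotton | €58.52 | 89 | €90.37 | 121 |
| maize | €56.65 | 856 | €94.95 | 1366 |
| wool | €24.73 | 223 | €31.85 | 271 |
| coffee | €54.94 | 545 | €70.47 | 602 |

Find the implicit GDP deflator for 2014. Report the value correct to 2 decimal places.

Nominal GDP 2014 = 90.37·121 + 94.95·1366 + 31.85·271 + 70.47·602 = 191690.76.
Real GDP 2014 (at 2005 prices) = 58.52·121 + 56.65·1366 + 24.73·271 + 54.94·602 = 124240.53.
Deflator = Nominal/Real × 100 = 191690.76/124240.53 × 100 = 154.290.

154.29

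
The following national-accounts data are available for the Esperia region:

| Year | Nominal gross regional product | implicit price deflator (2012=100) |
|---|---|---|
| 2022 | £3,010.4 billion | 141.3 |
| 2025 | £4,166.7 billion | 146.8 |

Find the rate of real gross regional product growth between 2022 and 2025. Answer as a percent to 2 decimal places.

Real gross regional product 2022 = 3010.4 / 1.413 = 2130.50.
Real gross regional product 2025 = 4166.7 / 1.468 = 2838.35.
Real growth = 2838.35 / 2130.50 − 1 = 0.3322.

33.22%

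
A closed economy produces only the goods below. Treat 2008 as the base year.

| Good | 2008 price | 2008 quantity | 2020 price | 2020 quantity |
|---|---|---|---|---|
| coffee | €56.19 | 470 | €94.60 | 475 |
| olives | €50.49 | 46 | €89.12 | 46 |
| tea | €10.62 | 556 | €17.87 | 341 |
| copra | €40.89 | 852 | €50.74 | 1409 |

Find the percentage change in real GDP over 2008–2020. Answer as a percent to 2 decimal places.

29.90%

Real GDP 2008 = Nominal GDP 2008 = 56.19·470 + 50.49·46 + 10.62·556 + 40.89·852 = 69474.84.
Real GDP 2020 (at 2008 prices) = 56.19·475 + 50.49·46 + 10.62·341 + 40.89·1409 = 90248.22.
Real growth = 90248.22/69474.84 − 1 = 0.2990.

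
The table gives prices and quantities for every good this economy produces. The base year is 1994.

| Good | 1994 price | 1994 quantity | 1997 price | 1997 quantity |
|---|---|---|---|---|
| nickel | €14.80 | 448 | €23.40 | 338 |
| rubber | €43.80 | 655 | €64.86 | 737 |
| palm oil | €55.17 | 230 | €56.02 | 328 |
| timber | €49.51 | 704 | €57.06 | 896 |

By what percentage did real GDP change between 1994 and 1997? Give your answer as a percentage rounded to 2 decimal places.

20.37%

Real GDP 1994 = Nominal GDP 1994 = 14.80·448 + 43.80·655 + 55.17·230 + 49.51·704 = 82863.54.
Real GDP 1997 (at 1994 prices) = 14.80·338 + 43.80·737 + 55.17·328 + 49.51·896 = 99739.72.
Real growth = 99739.72/82863.54 − 1 = 0.2037.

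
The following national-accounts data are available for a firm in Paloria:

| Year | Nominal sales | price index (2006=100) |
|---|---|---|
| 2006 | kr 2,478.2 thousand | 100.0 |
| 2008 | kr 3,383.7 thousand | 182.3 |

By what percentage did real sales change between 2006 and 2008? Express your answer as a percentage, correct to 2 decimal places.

-25.10%

Deflate each year: 2006 → 2478.2/1.000 = 2478.20; 2008 → 3383.7/1.823 = 1856.12.
So real sales changed by 1856.12/2478.20 − 1 = -0.2510, i.e. -25.10%.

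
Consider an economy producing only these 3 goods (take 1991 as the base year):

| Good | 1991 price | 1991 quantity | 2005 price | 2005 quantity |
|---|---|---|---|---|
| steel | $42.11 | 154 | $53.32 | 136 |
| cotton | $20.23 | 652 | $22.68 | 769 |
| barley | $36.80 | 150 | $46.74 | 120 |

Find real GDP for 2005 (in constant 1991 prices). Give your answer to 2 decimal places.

$25699.83

Real GDP 2005 = Σ (p_1991 × q_2005) = 42.11·136 + 20.23·769 + 36.80·120 = 25699.83.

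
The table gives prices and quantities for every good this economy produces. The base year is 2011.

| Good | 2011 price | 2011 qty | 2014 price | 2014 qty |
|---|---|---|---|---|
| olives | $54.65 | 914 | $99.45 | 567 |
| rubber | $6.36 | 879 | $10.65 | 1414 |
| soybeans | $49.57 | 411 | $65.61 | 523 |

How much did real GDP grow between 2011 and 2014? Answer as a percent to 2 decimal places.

-13.18%

Real GDP 2011 = Nominal GDP 2011 = 54.65·914 + 6.36·879 + 49.57·411 = 75913.81.
Real GDP 2014 (at 2011 prices) = 54.65·567 + 6.36·1414 + 49.57·523 = 65904.70.
Real growth = 65904.70/75913.81 − 1 = -0.1318.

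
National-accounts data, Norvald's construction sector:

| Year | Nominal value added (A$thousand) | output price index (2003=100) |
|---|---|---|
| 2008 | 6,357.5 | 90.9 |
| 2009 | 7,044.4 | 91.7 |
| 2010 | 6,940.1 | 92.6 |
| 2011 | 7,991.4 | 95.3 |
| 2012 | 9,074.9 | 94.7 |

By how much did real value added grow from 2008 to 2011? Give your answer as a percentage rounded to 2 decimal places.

19.90%

Real value added 2008 = 6357.5/0.909 = 6993.95.
Real value added 2011 = 7991.4/0.953 = 8385.52.
Change = 8385.52/6993.95 − 1 = 0.1990.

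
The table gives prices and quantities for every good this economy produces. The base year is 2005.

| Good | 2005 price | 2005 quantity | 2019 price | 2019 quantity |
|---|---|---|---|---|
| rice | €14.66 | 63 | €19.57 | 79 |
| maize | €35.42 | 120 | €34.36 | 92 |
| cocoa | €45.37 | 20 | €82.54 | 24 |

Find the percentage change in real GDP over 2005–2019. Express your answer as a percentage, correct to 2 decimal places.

Real GDP 2005 = Nominal GDP 2005 = 14.66·63 + 35.42·120 + 45.37·20 = 6081.38.
Real GDP 2019 (at 2005 prices) = 14.66·79 + 35.42·92 + 45.37·24 = 5505.66.
Real growth = 5505.66/6081.38 − 1 = -0.0947.

-9.47%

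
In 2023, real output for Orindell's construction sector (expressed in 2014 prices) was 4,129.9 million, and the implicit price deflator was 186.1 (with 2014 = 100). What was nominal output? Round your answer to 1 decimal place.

Nominal output = Real × (implicit price deflator/100) = 4129.9 × 1.861 = 7685.74.

7,685.7 million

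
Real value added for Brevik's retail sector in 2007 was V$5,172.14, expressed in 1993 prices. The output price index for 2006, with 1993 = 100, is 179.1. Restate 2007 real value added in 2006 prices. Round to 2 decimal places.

V$9,263.30

Real value added in 2006 prices = Real value added in 1993 prices × (P_2006/P_1993) = 5172.14 × 1.791 = 9263.30.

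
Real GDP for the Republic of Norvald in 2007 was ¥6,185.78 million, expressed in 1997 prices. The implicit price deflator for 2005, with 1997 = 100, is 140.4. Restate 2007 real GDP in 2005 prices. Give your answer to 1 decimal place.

Real GDP in 2005 prices = Real GDP in 1997 prices × (P_2005/P_1997) = 6185.78 × 1.404 = 8684.84.

¥8,684.8 million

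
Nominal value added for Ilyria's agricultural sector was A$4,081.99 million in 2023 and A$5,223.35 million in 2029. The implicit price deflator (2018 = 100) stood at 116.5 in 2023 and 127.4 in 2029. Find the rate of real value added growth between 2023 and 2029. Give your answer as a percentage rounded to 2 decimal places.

Real value added 2023 = 4081.99 / 1.165 = 3503.85.
Real value added 2029 = 5223.35 / 1.274 = 4099.96.
Real growth = 4099.96 / 3503.85 − 1 = 0.1701.

17.01%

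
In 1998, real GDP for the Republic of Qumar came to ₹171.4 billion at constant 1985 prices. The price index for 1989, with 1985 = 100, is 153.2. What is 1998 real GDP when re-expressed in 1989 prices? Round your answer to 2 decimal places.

₹262.58 billion

Real GDP in 1989 prices = Real GDP in 1985 prices × (P_1989/P_1985) = 171.4 × 1.532 = 262.58.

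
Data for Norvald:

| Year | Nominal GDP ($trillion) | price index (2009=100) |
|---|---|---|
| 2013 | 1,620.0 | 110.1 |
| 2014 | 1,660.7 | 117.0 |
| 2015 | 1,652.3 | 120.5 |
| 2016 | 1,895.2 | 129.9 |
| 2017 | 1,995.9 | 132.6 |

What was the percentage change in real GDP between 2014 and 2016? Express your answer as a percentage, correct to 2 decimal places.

2.79%

Real GDP 2014 = 1660.7/1.170 = 1419.40.
Real GDP 2016 = 1895.2/1.299 = 1458.97.
Change = 1458.97/1419.40 − 1 = 0.0279.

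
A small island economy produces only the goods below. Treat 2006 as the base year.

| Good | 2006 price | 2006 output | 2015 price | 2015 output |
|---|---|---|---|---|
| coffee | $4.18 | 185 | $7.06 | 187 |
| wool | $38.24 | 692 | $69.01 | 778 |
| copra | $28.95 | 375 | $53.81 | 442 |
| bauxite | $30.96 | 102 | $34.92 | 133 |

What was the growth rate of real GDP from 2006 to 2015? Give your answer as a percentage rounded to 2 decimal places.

Real GDP 2006 = Nominal GDP 2006 = 4.18·185 + 38.24·692 + 28.95·375 + 30.96·102 = 41249.55.
Real GDP 2015 (at 2006 prices) = 4.18·187 + 38.24·778 + 28.95·442 + 30.96·133 = 47445.96.
Real growth = 47445.96/41249.55 − 1 = 0.1502.

15.02%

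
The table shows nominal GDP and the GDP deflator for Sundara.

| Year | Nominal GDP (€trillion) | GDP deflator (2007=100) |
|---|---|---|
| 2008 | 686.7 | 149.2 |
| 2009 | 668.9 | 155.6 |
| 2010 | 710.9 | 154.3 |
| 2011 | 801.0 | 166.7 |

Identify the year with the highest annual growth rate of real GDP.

2009: real = 668.9/1.556 = 429.88; growth vs 2008 (460.25) = -6.60%.
2010: real = 710.9/1.543 = 460.73; growth vs 2009 (429.88) = 7.18%.
2011: real = 801.0/1.667 = 480.50; growth vs 2010 (460.73) = 4.29%.

2010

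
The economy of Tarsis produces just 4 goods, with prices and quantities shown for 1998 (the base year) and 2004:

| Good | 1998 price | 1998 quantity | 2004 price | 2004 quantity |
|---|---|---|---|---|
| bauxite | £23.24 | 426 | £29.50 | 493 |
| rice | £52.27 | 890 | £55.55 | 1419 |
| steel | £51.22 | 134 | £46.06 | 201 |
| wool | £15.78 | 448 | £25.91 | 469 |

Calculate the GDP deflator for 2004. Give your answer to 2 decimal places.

Nominal GDP 2004 = 29.50·493 + 55.55·1419 + 46.06·201 + 25.91·469 = 114778.80.
Real GDP 2004 (at 1998 prices) = 23.24·493 + 52.27·1419 + 51.22·201 + 15.78·469 = 103324.49.
Deflator = Nominal/Real × 100 = 114778.80/103324.49 × 100 = 111.086.

111.09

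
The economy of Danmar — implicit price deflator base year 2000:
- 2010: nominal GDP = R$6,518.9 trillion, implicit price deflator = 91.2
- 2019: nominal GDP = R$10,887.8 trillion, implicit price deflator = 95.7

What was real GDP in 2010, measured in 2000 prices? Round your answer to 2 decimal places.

R$7,147.92 trillion

Real GDP = Nominal / (implicit price deflator/100) = 6518.9 / 0.912 = 7147.92.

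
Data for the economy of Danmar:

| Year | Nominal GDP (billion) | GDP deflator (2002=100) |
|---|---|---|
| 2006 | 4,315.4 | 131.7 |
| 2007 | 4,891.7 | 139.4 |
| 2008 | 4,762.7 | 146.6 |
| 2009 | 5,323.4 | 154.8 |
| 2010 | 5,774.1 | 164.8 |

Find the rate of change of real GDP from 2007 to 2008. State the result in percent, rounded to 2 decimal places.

-7.42%

Real GDP 2007 = 4891.7/1.394 = 3509.11.
Real GDP 2008 = 4762.7/1.466 = 3248.77.
Change = 3248.77/3509.11 − 1 = -0.0742.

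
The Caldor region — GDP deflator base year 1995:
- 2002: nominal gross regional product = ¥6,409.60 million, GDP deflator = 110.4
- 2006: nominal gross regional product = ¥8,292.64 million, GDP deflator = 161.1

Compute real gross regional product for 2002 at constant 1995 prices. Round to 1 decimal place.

¥5,805.8 million

Real gross regional product = Nominal / (GDP deflator/100) = 6409.60 / 1.104 = 5805.80.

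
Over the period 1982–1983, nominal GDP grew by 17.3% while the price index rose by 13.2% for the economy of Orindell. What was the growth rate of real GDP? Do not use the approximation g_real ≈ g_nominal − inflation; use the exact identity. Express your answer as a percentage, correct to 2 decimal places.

3.62%

(1 + g_nom) = (1 + g_real)(1 + π), so g_real = 1.1730 / 1.1320 − 1 = 0.03622.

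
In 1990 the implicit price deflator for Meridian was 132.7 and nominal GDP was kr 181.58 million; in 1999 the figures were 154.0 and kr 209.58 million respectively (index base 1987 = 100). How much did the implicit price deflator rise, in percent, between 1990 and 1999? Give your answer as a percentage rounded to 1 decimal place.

Price-level change = 154.0 / 132.7 − 1 = 0.1605.

16.1%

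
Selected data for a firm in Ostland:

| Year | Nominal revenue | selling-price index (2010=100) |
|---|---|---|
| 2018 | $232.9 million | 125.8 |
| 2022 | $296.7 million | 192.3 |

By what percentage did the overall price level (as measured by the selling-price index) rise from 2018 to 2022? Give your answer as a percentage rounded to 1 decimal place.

Price-level change = 192.3 / 125.8 − 1 = 0.5286.

52.9%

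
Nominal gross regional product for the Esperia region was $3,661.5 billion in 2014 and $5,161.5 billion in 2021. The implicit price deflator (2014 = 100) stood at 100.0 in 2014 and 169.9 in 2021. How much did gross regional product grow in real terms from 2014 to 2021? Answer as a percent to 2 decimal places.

-17.03%

Real gross regional product 2014 = 3661.5 / 1.000 = 3661.50.
Real gross regional product 2021 = 5161.5 / 1.699 = 3037.96.
Real growth = 3037.96 / 3661.50 − 1 = -0.1703.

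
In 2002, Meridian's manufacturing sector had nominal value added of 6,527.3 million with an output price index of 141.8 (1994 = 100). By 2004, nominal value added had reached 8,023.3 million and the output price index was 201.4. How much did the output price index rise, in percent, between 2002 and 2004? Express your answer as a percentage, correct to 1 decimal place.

Price-level change = 201.4 / 141.8 − 1 = 0.4203.

42.0%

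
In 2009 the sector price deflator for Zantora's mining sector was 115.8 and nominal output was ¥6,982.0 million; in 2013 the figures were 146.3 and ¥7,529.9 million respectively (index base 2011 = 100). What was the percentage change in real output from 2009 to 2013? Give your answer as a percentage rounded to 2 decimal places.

-14.64%

Deflate each year: 2009 → 6982.0/1.158 = 6029.36; 2013 → 7529.9/1.463 = 5146.89.
So real output changed by 5146.89/6029.36 − 1 = -0.1464, i.e. -14.64%.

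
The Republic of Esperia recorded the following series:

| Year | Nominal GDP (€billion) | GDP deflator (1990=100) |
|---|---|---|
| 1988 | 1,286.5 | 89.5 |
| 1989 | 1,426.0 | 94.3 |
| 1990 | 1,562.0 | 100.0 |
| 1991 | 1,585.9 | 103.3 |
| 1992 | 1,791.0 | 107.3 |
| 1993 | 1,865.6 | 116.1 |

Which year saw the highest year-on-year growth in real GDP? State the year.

1989: real = 1426.0/0.943 = 1512.20; growth vs 1988 (1437.43) = 5.20%.
1990: real = 1562.0/1.000 = 1562.00; growth vs 1989 (1512.20) = 3.29%.
1991: real = 1585.9/1.033 = 1535.24; growth vs 1990 (1562.00) = -1.71%.
1992: real = 1791.0/1.073 = 1669.15; growth vs 1991 (1535.24) = 8.72%.
1993: real = 1865.6/1.161 = 1606.89; growth vs 1992 (1669.15) = -3.73%.

1992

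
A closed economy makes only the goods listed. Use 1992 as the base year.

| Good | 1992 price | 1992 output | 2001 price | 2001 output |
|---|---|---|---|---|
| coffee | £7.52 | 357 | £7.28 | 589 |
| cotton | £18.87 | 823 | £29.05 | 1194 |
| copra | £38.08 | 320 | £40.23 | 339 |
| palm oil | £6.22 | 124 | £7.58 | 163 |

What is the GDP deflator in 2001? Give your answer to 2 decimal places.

131.71

Nominal GDP 2001 = 7.28·589 + 29.05·1194 + 40.23·339 + 7.58·163 = 53847.13.
Real GDP 2001 (at 1992 prices) = 7.52·589 + 18.87·1194 + 38.08·339 + 6.22·163 = 40883.04.
Deflator = Nominal/Real × 100 = 53847.13/40883.04 × 100 = 131.710.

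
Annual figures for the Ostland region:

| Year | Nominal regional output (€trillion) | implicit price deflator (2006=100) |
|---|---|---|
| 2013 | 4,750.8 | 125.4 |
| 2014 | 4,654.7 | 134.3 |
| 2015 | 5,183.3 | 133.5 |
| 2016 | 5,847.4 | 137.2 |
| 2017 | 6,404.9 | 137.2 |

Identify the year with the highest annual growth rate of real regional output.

2015

2014: real = 4654.7/1.343 = 3465.90; growth vs 2013 (3788.52) = -8.52%.
2015: real = 5183.3/1.335 = 3882.62; growth vs 2014 (3465.90) = 12.02%.
2016: real = 5847.4/1.372 = 4261.95; growth vs 2015 (3882.62) = 9.77%.
2017: real = 6404.9/1.372 = 4668.29; growth vs 2016 (4261.95) = 9.53%.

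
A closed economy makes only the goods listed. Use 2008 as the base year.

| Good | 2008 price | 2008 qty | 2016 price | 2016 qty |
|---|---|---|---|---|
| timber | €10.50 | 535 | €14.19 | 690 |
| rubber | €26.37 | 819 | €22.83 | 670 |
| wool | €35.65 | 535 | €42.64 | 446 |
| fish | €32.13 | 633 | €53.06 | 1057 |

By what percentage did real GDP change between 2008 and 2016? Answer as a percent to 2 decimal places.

12.23%

Real GDP 2008 = Nominal GDP 2008 = 10.50·535 + 26.37·819 + 35.65·535 + 32.13·633 = 66625.57.
Real GDP 2016 (at 2008 prices) = 10.50·690 + 26.37·670 + 35.65·446 + 32.13·1057 = 74774.21.
Real growth = 74774.21/66625.57 − 1 = 0.1223.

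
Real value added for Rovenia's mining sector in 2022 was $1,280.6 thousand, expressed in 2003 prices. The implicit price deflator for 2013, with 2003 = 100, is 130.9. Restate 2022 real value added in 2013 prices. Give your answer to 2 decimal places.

$1,676.31 thousand

Real value added in 2013 prices = Real value added in 2003 prices × (P_2013/P_2003) = 1280.6 × 1.309 = 1676.31.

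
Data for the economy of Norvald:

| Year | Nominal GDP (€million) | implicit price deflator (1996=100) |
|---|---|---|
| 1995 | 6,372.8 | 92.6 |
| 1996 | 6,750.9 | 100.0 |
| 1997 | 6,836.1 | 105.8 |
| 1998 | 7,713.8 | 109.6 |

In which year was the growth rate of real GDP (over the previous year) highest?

1996: real = 6750.9/1.000 = 6750.90; growth vs 1995 (6882.07) = -1.91%.
1997: real = 6836.1/1.058 = 6461.34; growth vs 1996 (6750.90) = -4.29%.
1998: real = 7713.8/1.096 = 7038.14; growth vs 1997 (6461.34) = 8.93%.

1998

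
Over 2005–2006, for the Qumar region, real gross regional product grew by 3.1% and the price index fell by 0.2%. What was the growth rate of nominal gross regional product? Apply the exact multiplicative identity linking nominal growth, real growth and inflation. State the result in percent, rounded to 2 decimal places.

2.89%

(1 + g_nom) = (1 + g_real)(1 + π) = 1.0310 × 0.9980 = 1.02894.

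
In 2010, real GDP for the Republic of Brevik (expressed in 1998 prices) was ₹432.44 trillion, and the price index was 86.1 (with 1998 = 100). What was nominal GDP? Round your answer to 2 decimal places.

Nominal GDP = Real × (price index/100) = 432.44 × 0.861 = 372.33.

₹372.33 trillion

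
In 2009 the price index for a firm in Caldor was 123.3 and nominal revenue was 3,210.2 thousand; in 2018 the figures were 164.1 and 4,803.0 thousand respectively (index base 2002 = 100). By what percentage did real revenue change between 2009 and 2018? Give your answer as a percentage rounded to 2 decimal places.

Deflate each year: 2009 → 3210.2/1.233 = 2603.57; 2018 → 4803.0/1.641 = 2926.87.
So real revenue changed by 2926.87/2603.57 − 1 = 0.1242, i.e. 12.42%.

12.42%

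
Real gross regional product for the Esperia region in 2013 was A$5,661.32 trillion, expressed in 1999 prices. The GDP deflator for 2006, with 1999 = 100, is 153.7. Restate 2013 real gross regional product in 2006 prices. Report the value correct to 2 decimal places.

Real gross regional product in 2006 prices = Real gross regional product in 1999 prices × (P_2006/P_1999) = 5661.32 × 1.537 = 8701.45.

A$8,701.45 trillion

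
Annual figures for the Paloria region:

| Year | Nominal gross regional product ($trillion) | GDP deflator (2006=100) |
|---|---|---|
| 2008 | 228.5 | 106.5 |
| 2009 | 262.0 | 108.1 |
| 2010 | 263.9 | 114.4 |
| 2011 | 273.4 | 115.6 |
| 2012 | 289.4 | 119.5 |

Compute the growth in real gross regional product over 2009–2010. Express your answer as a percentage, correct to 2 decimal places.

-4.82%

Real gross regional product 2009 = 262.0/1.081 = 242.37.
Real gross regional product 2010 = 263.9/1.144 = 230.68.
Change = 230.68/242.37 − 1 = -0.0482.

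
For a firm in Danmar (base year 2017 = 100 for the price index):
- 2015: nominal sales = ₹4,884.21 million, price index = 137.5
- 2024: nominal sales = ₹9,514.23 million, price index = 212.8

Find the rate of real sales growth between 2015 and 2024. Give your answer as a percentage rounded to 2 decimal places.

25.87%

Deflate each year: 2015 → 4884.21/1.375 = 3552.15; 2024 → 9514.23/2.128 = 4470.97.
So real sales changed by 4470.97/3552.15 − 1 = 0.2587, i.e. 25.87%.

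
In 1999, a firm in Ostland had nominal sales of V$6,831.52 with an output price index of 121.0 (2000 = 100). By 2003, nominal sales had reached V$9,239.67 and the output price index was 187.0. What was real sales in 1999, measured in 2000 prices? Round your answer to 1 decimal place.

Real sales = Nominal / (output price index/100) = 6831.52 / 1.210 = 5645.88.

V$5,645.9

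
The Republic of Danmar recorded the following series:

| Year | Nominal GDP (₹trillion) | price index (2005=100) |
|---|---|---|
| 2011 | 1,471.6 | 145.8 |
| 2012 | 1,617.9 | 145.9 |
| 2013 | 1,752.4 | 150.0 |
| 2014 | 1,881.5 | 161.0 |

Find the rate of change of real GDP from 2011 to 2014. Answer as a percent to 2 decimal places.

15.78%

Real GDP 2011 = 1471.6/1.458 = 1009.33.
Real GDP 2014 = 1881.5/1.610 = 1168.63.
Change = 1168.63/1009.33 − 1 = 0.1578.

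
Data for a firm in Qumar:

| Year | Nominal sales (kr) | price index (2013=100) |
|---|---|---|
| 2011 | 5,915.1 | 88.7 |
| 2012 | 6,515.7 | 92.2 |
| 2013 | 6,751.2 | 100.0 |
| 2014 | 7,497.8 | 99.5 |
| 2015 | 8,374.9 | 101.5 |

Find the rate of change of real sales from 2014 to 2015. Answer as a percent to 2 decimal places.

9.50%

Real sales 2014 = 7497.8/0.995 = 7535.48.
Real sales 2015 = 8374.9/1.015 = 8251.13.
Change = 8251.13/7535.48 − 1 = 0.0950.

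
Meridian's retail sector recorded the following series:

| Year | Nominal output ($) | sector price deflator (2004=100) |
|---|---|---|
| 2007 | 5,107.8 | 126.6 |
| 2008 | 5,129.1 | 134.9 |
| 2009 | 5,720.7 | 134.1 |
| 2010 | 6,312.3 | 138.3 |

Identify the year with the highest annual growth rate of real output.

2008: real = 5129.1/1.349 = 3802.15; growth vs 2007 (4034.60) = -5.76%.
2009: real = 5720.7/1.341 = 4266.00; growth vs 2008 (3802.15) = 12.20%.
2010: real = 6312.3/1.383 = 4564.21; growth vs 2009 (4266.00) = 6.99%.

2009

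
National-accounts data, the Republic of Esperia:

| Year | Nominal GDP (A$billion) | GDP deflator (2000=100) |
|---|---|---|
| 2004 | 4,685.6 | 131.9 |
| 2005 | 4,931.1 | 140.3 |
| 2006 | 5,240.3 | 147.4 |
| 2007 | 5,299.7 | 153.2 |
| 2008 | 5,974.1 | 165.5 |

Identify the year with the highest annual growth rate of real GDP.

2005: real = 4931.1/1.403 = 3514.68; growth vs 2004 (3552.39) = -1.06%.
2006: real = 5240.3/1.474 = 3555.16; growth vs 2005 (3514.68) = 1.15%.
2007: real = 5299.7/1.532 = 3459.33; growth vs 2006 (3555.16) = -2.70%.
2008: real = 5974.1/1.655 = 3609.73; growth vs 2007 (3459.33) = 4.35%.

2008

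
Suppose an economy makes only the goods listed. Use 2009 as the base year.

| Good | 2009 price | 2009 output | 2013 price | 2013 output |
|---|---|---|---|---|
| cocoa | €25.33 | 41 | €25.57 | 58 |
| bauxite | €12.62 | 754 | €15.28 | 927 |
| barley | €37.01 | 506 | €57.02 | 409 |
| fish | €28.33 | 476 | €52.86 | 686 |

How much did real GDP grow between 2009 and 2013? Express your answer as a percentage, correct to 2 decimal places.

Real GDP 2009 = Nominal GDP 2009 = 25.33·41 + 12.62·754 + 37.01·506 + 28.33·476 = 42766.15.
Real GDP 2013 (at 2009 prices) = 25.33·58 + 12.62·927 + 37.01·409 + 28.33·686 = 47739.35.
Real growth = 47739.35/42766.15 − 1 = 0.1163.

11.63%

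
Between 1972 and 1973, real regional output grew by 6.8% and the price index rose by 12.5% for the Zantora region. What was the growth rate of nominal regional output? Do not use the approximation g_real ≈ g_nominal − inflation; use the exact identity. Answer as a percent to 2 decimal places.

(1 + g_nom) = (1 + g_real)(1 + π) = 1.0680 × 1.1250 = 1.20150.

20.15%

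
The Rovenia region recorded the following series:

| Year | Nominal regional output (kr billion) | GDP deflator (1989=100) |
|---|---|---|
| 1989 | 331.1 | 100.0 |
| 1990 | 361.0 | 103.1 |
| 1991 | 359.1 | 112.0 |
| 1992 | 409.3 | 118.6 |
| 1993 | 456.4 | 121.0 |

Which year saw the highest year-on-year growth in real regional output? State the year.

1993

1990: real = 361.0/1.031 = 350.15; growth vs 1989 (331.10) = 5.75%.
1991: real = 359.1/1.120 = 320.63; growth vs 1990 (350.15) = -8.43%.
1992: real = 409.3/1.186 = 345.11; growth vs 1991 (320.63) = 7.63%.
1993: real = 456.4/1.210 = 377.19; growth vs 1992 (345.11) = 9.30%.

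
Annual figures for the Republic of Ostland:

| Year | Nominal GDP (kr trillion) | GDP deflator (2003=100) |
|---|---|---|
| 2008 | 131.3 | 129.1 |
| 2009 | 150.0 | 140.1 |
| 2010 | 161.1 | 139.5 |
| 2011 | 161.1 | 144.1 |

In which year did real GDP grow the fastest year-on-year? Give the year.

2009: real = 150.0/1.401 = 107.07; growth vs 2008 (101.70) = 5.28%.
2010: real = 161.1/1.395 = 115.48; growth vs 2009 (107.07) = 7.85%.
2011: real = 161.1/1.441 = 111.80; growth vs 2010 (115.48) = -3.19%.

2010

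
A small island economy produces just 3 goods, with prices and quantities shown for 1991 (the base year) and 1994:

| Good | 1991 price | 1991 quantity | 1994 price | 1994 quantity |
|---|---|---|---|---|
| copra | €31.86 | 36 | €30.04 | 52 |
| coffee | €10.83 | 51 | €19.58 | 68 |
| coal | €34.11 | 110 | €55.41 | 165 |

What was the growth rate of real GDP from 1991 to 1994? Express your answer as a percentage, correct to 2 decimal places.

Real GDP 1991 = Nominal GDP 1991 = 31.86·36 + 10.83·51 + 34.11·110 = 5451.39.
Real GDP 1994 (at 1991 prices) = 31.86·52 + 10.83·68 + 34.11·165 = 8021.31.
Real growth = 8021.31/5451.39 − 1 = 0.4714.

47.14%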